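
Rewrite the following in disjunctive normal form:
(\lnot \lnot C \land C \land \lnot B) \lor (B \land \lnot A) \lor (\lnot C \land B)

(C \land \lnot B) \lor (B \land \lnot A) \lor (\lnot C \land B)

(\lnot \lnot C \land C \land \lnot B) \lor (B \land \lnot A) \lor (\lnot C \land B)
≡ (C \land C \land \lnot B) \lor (B \land \lnot A) \lor (\lnot C \land B)   [double negation]
≡ (C \land \lnot B) \lor (B \land \lnot A) \lor (\lnot C \land B)   [simplify]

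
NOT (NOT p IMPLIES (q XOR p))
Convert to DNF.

NOT (NOT p IMPLIES (q XOR p))
≡ NOT (NOT NOT p OR (q XOR p))   [eliminate IMPLIES]
≡ NOT (NOT NOT p OR (q AND NOT p) OR (NOT q AND p))   [expand XOR]
≡ NOT NOT NOT p AND NOT (q AND NOT p) AND NOT (NOT q AND p)   [De Morgan]
≡ NOT p AND NOT (q AND NOT p) AND NOT (NOT q AND p)   [double negation]
≡ NOT p AND (NOT q OR NOT NOT p) AND NOT (NOT q AND p)   [De Morgan]
≡ NOT p AND (NOT q OR p) AND NOT (NOT q AND p)   [double negation]
≡ NOT p AND (NOT q OR p) AND (NOT NOT q OR NOT p)   [De Morgan]
≡ NOT p AND (NOT q OR p) AND (q OR NOT p)   [double negation]
≡ (NOT p AND NOT q AND q) OR (NOT p AND NOT q AND NOT p) OR (NOT p AND p AND q) OR (NOT p AND p AND NOT p)   [distribute AND over OR]
≡ NOT p AND NOT q   [simplify]

NOT p AND NOT q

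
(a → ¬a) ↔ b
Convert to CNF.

(a → ¬a) ↔ b
⇔ ((a → ¬a) → b) ∧ (b → (a → ¬a))   (eliminate ↔)
⇔ (¬(a → ¬a) ∨ b) ∧ (b → (a → ¬a))   (eliminate →)
⇔ (¬(¬a ∨ ¬a) ∨ b) ∧ (b → (a → ¬a))   (eliminate →)
⇔ (¬(¬a ∨ ¬a) ∨ b) ∧ (¬b ∨ (a → ¬a))   (eliminate →)
⇔ (¬(¬a ∨ ¬a) ∨ b) ∧ (¬b ∨ ¬a ∨ ¬a)   (eliminate →)
⇔ ((¬¬a ∧ ¬¬a) ∨ b) ∧ (¬b ∨ ¬a ∨ ¬a)   (De Morgan)
⇔ ((a ∧ ¬¬a) ∨ b) ∧ (¬b ∨ ¬a ∨ ¬a)   (double negation)
⇔ ((a ∧ a) ∨ b) ∧ (¬b ∨ ¬a ∨ ¬a)   (double negation)
⇔ (a ∨ b) ∧ (a ∨ b) ∧ (¬b ∨ ¬a ∨ ¬a)   (distribute ∨ over ∧)
⇔ (a ∨ b) ∧ (¬b ∨ ¬a)   (simplify)

(a ∨ b) ∧ (¬b ∨ ¬a)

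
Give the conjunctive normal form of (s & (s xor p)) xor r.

(s | r) & (~s | ~p | r) & (~s | p | ~r)

(s & (s xor p)) xor r
= ((s & (s xor p)) | r) & ~(s & (s xor p) & r)   (expand xor)
= ((s & (s | p) & ~(s & p)) | r) & ~(s & (s xor p) & r)   (expand xor)
= ((s & (s | p) & ~(s & p)) | r) & ~(s & (s | p) & ~(s & p) & r)   (expand xor)
= ((s & (s | p) & (~s | ~p)) | r) & ~(s & (s | p) & ~(s & p) & r)   (De Morgan)
= ((s & (s | p) & (~s | ~p)) | r) & (~s | ~(s | p) | ~~(s & p) | ~r)   (De Morgan)
= ((s & (s | p) & (~s | ~p)) | r) & (~s | (~s & ~p) | ~~(s & p) | ~r)   (De Morgan)
= ((s & (s | p) & (~s | ~p)) | r) & (~s | (~s & ~p) | (s & p) | ~r)   (double negation)
= (s | r) & (s | p | r) & (~s | ~p | r) & (~s | ~s | s | ~r) & (~s | ~s | p | ~r) & (~s | ~p | s | ~r) & (~s | ~p | p | ~r)   (distribute | over &)
= (s | r) & (~s | ~p | r) & (~s | p | ~r)   (simplify)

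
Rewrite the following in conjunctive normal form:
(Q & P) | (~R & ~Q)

(Q & P) | (~R & ~Q)
≡ (Q | ~R) & (Q | ~Q) & (P | ~R) & (P | ~Q)   [distribute | over &]
≡ (Q | ~R) & (P | ~R) & (P | ~Q)   [simplify]

(Q | ~R) & (P | ~R) & (P | ~Q)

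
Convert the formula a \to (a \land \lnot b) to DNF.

a \to (a \land \lnot b)
≡ \lnot a \lor (a \land \lnot b)   [eliminate \to]

\lnot a \lor (a \land \lnot b)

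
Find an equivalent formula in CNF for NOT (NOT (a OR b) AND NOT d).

a OR b OR d

NOT (NOT (a OR b) AND NOT d)
⇔ NOT NOT (a OR b) OR NOT NOT d   [De Morgan]
⇔ a OR b OR NOT NOT d   [double negation]
⇔ a OR b OR d   [double negation]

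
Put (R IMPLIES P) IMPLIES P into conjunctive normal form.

(R IMPLIES P) IMPLIES P
= NOT (R IMPLIES P) OR P
= NOT (NOT R OR P) OR P
= (NOT NOT R AND NOT P) OR P
= (R AND NOT P) OR P
= (R OR P) AND (NOT P OR P)
= R OR P

R OR P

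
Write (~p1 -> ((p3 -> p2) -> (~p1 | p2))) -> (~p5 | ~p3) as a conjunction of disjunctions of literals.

(~p1 | ~p5 | ~p3) & (~p3 | p2 | ~p5) & (p1 | ~p5 | ~p3) & (~p2 | ~p5 | ~p3)

(~p1 -> ((p3 -> p2) -> (~p1 | p2))) -> (~p5 | ~p3)
⇔ ~(~p1 -> ((p3 -> p2) -> (~p1 | p2))) | ~p5 | ~p3   [eliminate ->]
⇔ ~(~~p1 | ((p3 -> p2) -> (~p1 | p2))) | ~p5 | ~p3   [eliminate ->]
⇔ ~(~~p1 | ~(p3 -> p2) | ~p1 | p2) | ~p5 | ~p3   [eliminate ->]
⇔ ~(~~p1 | ~(~p3 | p2) | ~p1 | p2) | ~p5 | ~p3   [eliminate ->]
⇔ (~~~p1 & ~~(~p3 | p2) & ~~p1 & ~p2) | ~p5 | ~p3   [De Morgan]
⇔ (~p1 & ~~(~p3 | p2) & ~~p1 & ~p2) | ~p5 | ~p3   [double negation]
⇔ (~p1 & (~p3 | p2) & ~~p1 & ~p2) | ~p5 | ~p3   [double negation]
⇔ (~p1 & (~p3 | p2) & p1 & ~p2) | ~p5 | ~p3   [double negation]
⇔ (~p1 | ~p5 | ~p3) & (~p3 | p2 | ~p5 | ~p3) & (p1 | ~p5 | ~p3) & (~p2 | ~p5 | ~p3)   [distribute | over &]
⇔ (~p1 | ~p5 | ~p3) & (~p3 | p2 | ~p5) & (p1 | ~p5 | ~p3) & (~p2 | ~p5 | ~p3)   [simplify]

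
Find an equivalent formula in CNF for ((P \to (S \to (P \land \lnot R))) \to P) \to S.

((P \to (S \to (P \land \lnot R))) \to P) \to S
= \lnot ((P \to (S \to (P \land \lnot R))) \to P) \lor S   (eliminate \to)
= \lnot (\lnot (P \to (S \to (P \land \lnot R))) \lor P) \lor S   (eliminate \to)
= \lnot (\lnot (\lnot P \lor (S \to (P \land \lnot R))) \lor P) \lor S   (eliminate \to)
= \lnot (\lnot (\lnot P \lor \lnot S \lor (P \land \lnot R)) \lor P) \lor S   (eliminate \to)
= (\lnot \lnot (\lnot P \lor \lnot S \lor (P \land \lnot R)) \land \lnot P) \lor S   (De Morgan)
= ((\lnot P \lor \lnot S \lor (P \land \lnot R)) \land \lnot P) \lor S   (double negation)
= (\lnot P \lor \lnot S \lor P \lor S) \land (\lnot P \lor \lnot S \lor \lnot R \lor S) \land (\lnot P \lor S)   (distribute \lor over \land)
= \lnot P \lor S   (simplify)

\lnot P \lor S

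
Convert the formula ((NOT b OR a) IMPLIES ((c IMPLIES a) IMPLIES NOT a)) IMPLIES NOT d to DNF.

((NOT b OR a) IMPLIES ((c IMPLIES a) IMPLIES NOT a)) IMPLIES NOT d
⇔ NOT ((NOT b OR a) IMPLIES ((c IMPLIES a) IMPLIES NOT a)) OR NOT d   [eliminate IMPLIES]
⇔ NOT (NOT (NOT b OR a) OR ((c IMPLIES a) IMPLIES NOT a)) OR NOT d   [eliminate IMPLIES]
⇔ NOT (NOT (NOT b OR a) OR NOT (c IMPLIES a) OR NOT a) OR NOT d   [eliminate IMPLIES]
⇔ NOT (NOT (NOT b OR a) OR NOT (NOT c OR a) OR NOT a) OR NOT d   [eliminate IMPLIES]
⇔ (NOT NOT (NOT b OR a) AND NOT NOT (NOT c OR a) AND NOT NOT a) OR NOT d   [De Morgan]
⇔ ((NOT b OR a) AND NOT NOT (NOT c OR a) AND NOT NOT a) OR NOT d   [double negation]
⇔ ((NOT b OR a) AND (NOT c OR a) AND NOT NOT a) OR NOT d   [double negation]
⇔ ((NOT b OR a) AND (NOT c OR a) AND a) OR NOT d   [double negation]
⇔ (NOT b AND NOT c AND a) OR (NOT b AND a AND a) OR (a AND NOT c AND a) OR (a AND a AND a) OR NOT d   [distribute AND over OR]
⇔ a OR NOT d   [simplify]

a OR NOT d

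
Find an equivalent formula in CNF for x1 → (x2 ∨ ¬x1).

¬x1 ∨ x2

x1 → (x2 ∨ ¬x1)
≡ ¬x1 ∨ x2 ∨ ¬x1   (eliminate →)
≡ ¬x1 ∨ x2   (simplify)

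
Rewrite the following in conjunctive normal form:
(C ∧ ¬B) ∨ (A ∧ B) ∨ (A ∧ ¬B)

(C ∧ ¬B) ∨ (A ∧ B) ∨ (A ∧ ¬B)
≡ (C ∨ A ∨ A) ∧ (C ∨ A ∨ ¬B) ∧ (C ∨ B ∨ A) ∧ (C ∨ B ∨ ¬B) ∧ (¬B ∨ A ∨ A) ∧ (¬B ∨ A ∨ ¬B) ∧ (¬B ∨ B ∨ A) ∧ (¬B ∨ B ∨ ¬B)   [distribute ∨ over ∧]
≡ (C ∨ A) ∧ (¬B ∨ A)   [simplify]

(C ∨ A) ∧ (¬B ∨ A)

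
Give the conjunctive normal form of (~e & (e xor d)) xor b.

(~e | b) & (e | d | b) & (e | ~d | ~b)

(~e & (e xor d)) xor b
≡ ((~e & (e xor d)) | b) & ~(~e & (e xor d) & b)   (expand xor)
≡ ((~e & (e | d) & ~(e & d)) | b) & ~(~e & (e xor d) & b)   (expand xor)
≡ ((~e & (e | d) & ~(e & d)) | b) & ~(~e & (e | d) & ~(e & d) & b)   (expand xor)
≡ ((~e & (e | d) & (~e | ~d)) | b) & ~(~e & (e | d) & ~(e & d) & b)   (De Morgan)
≡ ((~e & (e | d) & (~e | ~d)) | b) & (~~e | ~(e | d) | ~~(e & d) | ~b)   (De Morgan)
≡ ((~e & (e | d) & (~e | ~d)) | b) & (e | ~(e | d) | ~~(e & d) | ~b)   (double negation)
≡ ((~e & (e | d) & (~e | ~d)) | b) & (e | (~e & ~d) | ~~(e & d) | ~b)   (De Morgan)
≡ ((~e & (e | d) & (~e | ~d)) | b) & (e | (~e & ~d) | (e & d) | ~b)   (double negation)
≡ (~e | b) & (e | d | b) & (~e | ~d | b) & (e | ~e | e | ~b) & (e | ~e | d | ~b) & (e | ~d | e | ~b) & (e | ~d | d | ~b)   (distribute | over &)
≡ (~e | b) & (e | d | b) & (e | ~d | ~b)   (simplify)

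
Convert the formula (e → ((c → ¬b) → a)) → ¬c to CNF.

(e ∨ ¬c) ∧ (¬c ∨ ¬b) ∧ (¬a ∨ ¬c)

(e → ((c → ¬b) → a)) → ¬c
≡ ¬(e → ((c → ¬b) → a)) ∨ ¬c   (eliminate →)
≡ ¬(¬e ∨ ((c → ¬b) → a)) ∨ ¬c   (eliminate →)
≡ ¬(¬e ∨ ¬(c → ¬b) ∨ a) ∨ ¬c   (eliminate →)
≡ ¬(¬e ∨ ¬(¬c ∨ ¬b) ∨ a) ∨ ¬c   (eliminate →)
≡ (¬¬e ∧ ¬¬(¬c ∨ ¬b) ∧ ¬a) ∨ ¬c   (De Morgan)
≡ (e ∧ ¬¬(¬c ∨ ¬b) ∧ ¬a) ∨ ¬c   (double negation)
≡ (e ∧ (¬c ∨ ¬b) ∧ ¬a) ∨ ¬c   (double negation)
≡ (e ∨ ¬c) ∧ (¬c ∨ ¬b ∨ ¬c) ∧ (¬a ∨ ¬c)   (distribute ∨ over ∧)
≡ (e ∨ ¬c) ∧ (¬c ∨ ¬b) ∧ (¬a ∨ ¬c)   (simplify)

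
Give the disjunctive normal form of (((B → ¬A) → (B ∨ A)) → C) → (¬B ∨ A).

(((B → ¬A) → (B ∨ A)) → C) → (¬B ∨ A)
⇔ ¬(((B → ¬A) → (B ∨ A)) → C) ∨ ¬B ∨ A   — eliminate →
⇔ ¬(¬((B → ¬A) → (B ∨ A)) ∨ C) ∨ ¬B ∨ A   — eliminate →
⇔ ¬(¬(¬(B → ¬A) ∨ B ∨ A) ∨ C) ∨ ¬B ∨ A   — eliminate →
⇔ ¬(¬(¬(¬B ∨ ¬A) ∨ B ∨ A) ∨ C) ∨ ¬B ∨ A   — eliminate →
⇔ (¬¬(¬(¬B ∨ ¬A) ∨ B ∨ A) ∧ ¬C) ∨ ¬B ∨ A   — De Morgan
⇔ ((¬(¬B ∨ ¬A) ∨ B ∨ A) ∧ ¬C) ∨ ¬B ∨ A   — double negation
⇔ (((¬¬B ∧ ¬¬A) ∨ B ∨ A) ∧ ¬C) ∨ ¬B ∨ A   — De Morgan
⇔ (((B ∧ ¬¬A) ∨ B ∨ A) ∧ ¬C) ∨ ¬B ∨ A   — double negation
⇔ (((B ∧ A) ∨ B ∨ A) ∧ ¬C) ∨ ¬B ∨ A   — double negation
⇔ (B ∧ A ∧ ¬C) ∨ (B ∧ ¬C) ∨ (A ∧ ¬C) ∨ ¬B ∨ A   — distribute ∧ over ∨
⇔ (B ∧ ¬C) ∨ ¬B ∨ A   — simplify

(B ∧ ¬C) ∨ ¬B ∨ A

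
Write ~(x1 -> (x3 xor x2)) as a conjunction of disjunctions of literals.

x1 & (~x3 | x2) & (~x2 | x3)

~(x1 -> (x3 xor x2))
≡ ~(~x1 | (x3 xor x2))   [eliminate ->]
≡ ~(~x1 | ((x3 | x2) & ~(x3 & x2)))   [expand xor]
≡ ~~x1 & ~((x3 | x2) & ~(x3 & x2))   [De Morgan]
≡ x1 & ~((x3 | x2) & ~(x3 & x2))   [double negation]
≡ x1 & (~(x3 | x2) | ~~(x3 & x2))   [De Morgan]
≡ x1 & ((~x3 & ~x2) | ~~(x3 & x2))   [De Morgan]
≡ x1 & ((~x3 & ~x2) | (x3 & x2))   [double negation]
≡ x1 & (~x3 | x3) & (~x3 | x2) & (~x2 | x3) & (~x2 | x2)   [distribute | over &]
≡ x1 & (~x3 | x2) & (~x2 | x3)   [simplify]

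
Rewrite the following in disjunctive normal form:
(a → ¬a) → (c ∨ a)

a ∨ c

(a → ¬a) → (c ∨ a)
≡ ¬(a → ¬a) ∨ c ∨ a   (eliminate →)
≡ ¬(¬a ∨ ¬a) ∨ c ∨ a   (eliminate →)
≡ (¬¬a ∧ ¬¬a) ∨ c ∨ a   (De Morgan)
≡ (a ∧ ¬¬a) ∨ c ∨ a   (double negation)
≡ (a ∧ a) ∨ c ∨ a   (double negation)
≡ a ∨ c   (simplify)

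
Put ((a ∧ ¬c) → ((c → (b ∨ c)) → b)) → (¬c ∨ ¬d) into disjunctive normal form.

¬c ∨ ¬d

((a ∧ ¬c) → ((c → (b ∨ c)) → b)) → (¬c ∨ ¬d)
= ¬((a ∧ ¬c) → ((c → (b ∨ c)) → b)) ∨ ¬c ∨ ¬d   [eliminate →]
= ¬(¬(a ∧ ¬c) ∨ ((c → (b ∨ c)) → b)) ∨ ¬c ∨ ¬d   [eliminate →]
= ¬(¬(a ∧ ¬c) ∨ ¬(c → (b ∨ c)) ∨ b) ∨ ¬c ∨ ¬d   [eliminate →]
= ¬(¬(a ∧ ¬c) ∨ ¬(¬c ∨ b ∨ c) ∨ b) ∨ ¬c ∨ ¬d   [eliminate →]
= (¬¬(a ∧ ¬c) ∧ ¬¬(¬c ∨ b ∨ c) ∧ ¬b) ∨ ¬c ∨ ¬d   [De Morgan]
= (a ∧ ¬c ∧ ¬¬(¬c ∨ b ∨ c) ∧ ¬b) ∨ ¬c ∨ ¬d   [double negation]
= (a ∧ ¬c ∧ (¬c ∨ b ∨ c) ∧ ¬b) ∨ ¬c ∨ ¬d   [double negation]
= (a ∧ ¬c ∧ ¬c ∧ ¬b) ∨ (a ∧ ¬c ∧ b ∧ ¬b) ∨ (a ∧ ¬c ∧ c ∧ ¬b) ∨ ¬c ∨ ¬d   [distribute ∧ over ∨]
= ¬c ∨ ¬d   [simplify]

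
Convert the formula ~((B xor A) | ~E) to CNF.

(~B | A) & (~A | B) & E

~((B xor A) | ~E)
≡ ~(((B | A) & ~(B & A)) | ~E)   [expand xor]
≡ ~((B | A) & ~(B & A)) & ~~E   [De Morgan]
≡ (~(B | A) | ~~(B & A)) & ~~E   [De Morgan]
≡ ((~B & ~A) | ~~(B & A)) & ~~E   [De Morgan]
≡ ((~B & ~A) | (B & A)) & ~~E   [double negation]
≡ ((~B & ~A) | (B & A)) & E   [double negation]
≡ (~B | B) & (~B | A) & (~A | B) & (~A | A) & E   [distribute | over &]
≡ (~B | A) & (~A | B) & E   [simplify]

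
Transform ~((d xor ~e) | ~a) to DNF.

(~d & e & a) | (~e & d & a)

~((d xor ~e) | ~a)
= ~((d & ~~e) | (~d & ~e) | ~a)   (expand xor)
= ~(d & ~~e) & ~(~d & ~e) & ~~a   (De Morgan)
= (~d | ~~~e) & ~(~d & ~e) & ~~a   (De Morgan)
= (~d | ~e) & ~(~d & ~e) & ~~a   (double negation)
= (~d | ~e) & (~~d | ~~e) & ~~a   (De Morgan)
= (~d | ~e) & (d | ~~e) & ~~a   (double negation)
= (~d | ~e) & (d | e) & ~~a   (double negation)
= (~d | ~e) & (d | e) & a   (double negation)
= (~d & d & a) | (~d & e & a) | (~e & d & a) | (~e & e & a)   (distribute & over |)
= (~d & e & a) | (~e & d & a)   (simplify)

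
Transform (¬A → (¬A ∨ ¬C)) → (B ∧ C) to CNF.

(¬A → (¬A ∨ ¬C)) → (B ∧ C)
≡ ¬(¬A → (¬A ∨ ¬C)) ∨ (B ∧ C)   [eliminate →]
≡ ¬(¬¬A ∨ ¬A ∨ ¬C) ∨ (B ∧ C)   [eliminate →]
≡ (¬¬¬A ∧ ¬¬A ∧ ¬¬C) ∨ (B ∧ C)   [De Morgan]
≡ (¬A ∧ ¬¬A ∧ ¬¬C) ∨ (B ∧ C)   [double negation]
≡ (¬A ∧ A ∧ ¬¬C) ∨ (B ∧ C)   [double negation]
≡ (¬A ∧ A ∧ C) ∨ (B ∧ C)   [double negation]
≡ (¬A ∨ B) ∧ (¬A ∨ C) ∧ (A ∨ B) ∧ (A ∨ C) ∧ (C ∨ B) ∧ (C ∨ C)   [distribute ∨ over ∧]
≡ (¬A ∨ B) ∧ (A ∨ B) ∧ C   [simplify]

(¬A ∨ B) ∧ (A ∨ B) ∧ C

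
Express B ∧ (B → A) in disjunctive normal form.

B ∧ A

B ∧ (B → A)
⇔ B ∧ (¬B ∨ A)   — eliminate →
⇔ (B ∧ ¬B) ∨ (B ∧ A)   — distribute ∧ over ∨
⇔ B ∧ A   — simplify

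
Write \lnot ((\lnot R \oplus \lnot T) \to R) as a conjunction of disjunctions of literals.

\lnot ((\lnot R \oplus \lnot T) \to R)
≡ \lnot (\lnot (\lnot R \oplus \lnot T) \lor R)   [eliminate \to]
≡ \lnot (\lnot ((\lnot R \lor \lnot T) \land \lnot (\lnot R \land \lnot T)) \lor R)   [expand \oplus]
≡ \lnot \lnot ((\lnot R \lor \lnot T) \land \lnot (\lnot R \land \lnot T)) \land \lnot R   [De Morgan]
≡ (\lnot R \lor \lnot T) \land \lnot (\lnot R \land \lnot T) \land \lnot R   [double negation]
≡ (\lnot R \lor \lnot T) \land (\lnot \lnot R \lor \lnot \lnot T) \land \lnot R   [De Morgan]
≡ (\lnot R \lor \lnot T) \land (R \lor \lnot \lnot T) \land \lnot R   [double negation]
≡ (\lnot R \lor \lnot T) \land (R \lor T) \land \lnot R   [double negation]
≡ (R \lor T) \land \lnot R   [simplify]

(R \lor T) \land \lnot R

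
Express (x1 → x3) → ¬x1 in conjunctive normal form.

¬x3 ∨ ¬x1

(x1 → x3) → ¬x1
≡ ¬(x1 → x3) ∨ ¬x1   [eliminate →]
≡ ¬(¬x1 ∨ x3) ∨ ¬x1   [eliminate →]
≡ (¬¬x1 ∧ ¬x3) ∨ ¬x1   [De Morgan]
≡ (x1 ∧ ¬x3) ∨ ¬x1   [double negation]
≡ (x1 ∨ ¬x1) ∧ (¬x3 ∨ ¬x1)   [distribute ∨ over ∧]
≡ ¬x3 ∨ ¬x1   [simplify]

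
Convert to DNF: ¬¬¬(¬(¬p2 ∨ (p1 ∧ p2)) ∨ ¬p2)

p1 ∧ p2

¬¬¬(¬(¬p2 ∨ (p1 ∧ p2)) ∨ ¬p2)
= ¬(¬(¬p2 ∨ (p1 ∧ p2)) ∨ ¬p2)   [double negation]
= ¬¬(¬p2 ∨ (p1 ∧ p2)) ∧ ¬¬p2   [De Morgan]
= (¬p2 ∨ (p1 ∧ p2)) ∧ ¬¬p2   [double negation]
= (¬p2 ∨ (p1 ∧ p2)) ∧ p2   [double negation]
= (¬p2 ∧ p2) ∨ (p1 ∧ p2 ∧ p2)   [distribute ∧ over ∨]
= p1 ∧ p2   [simplify]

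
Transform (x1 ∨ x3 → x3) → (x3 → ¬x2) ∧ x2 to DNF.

(x1 ∨ x3 → x3) → (x3 → ¬x2) ∧ x2
≡ ¬(x1 ∨ x3 → x3) ∨ (x3 → ¬x2) ∧ x2   [eliminate →]
≡ ¬(¬(x1 ∨ x3) ∨ x3) ∨ (x3 → ¬x2) ∧ x2   [eliminate →]
≡ ¬(¬(x1 ∨ x3) ∨ x3) ∨ (¬x3 ∨ ¬x2) ∧ x2   [eliminate →]
≡ ¬¬(x1 ∨ x3) ∧ ¬x3 ∨ (¬x3 ∨ ¬x2) ∧ x2   [De Morgan]
≡ (x1 ∨ x3) ∧ ¬x3 ∨ (¬x3 ∨ ¬x2) ∧ x2   [double negation]
≡ x1 ∧ ¬x3 ∨ x3 ∧ ¬x3 ∨ ¬x3 ∧ x2 ∨ ¬x2 ∧ x2   [distribute ∧ over ∨]
≡ x1 ∧ ¬x3 ∨ ¬x3 ∧ x2   [simplify]

x1 ∧ ¬x3 ∨ ¬x3 ∧ x2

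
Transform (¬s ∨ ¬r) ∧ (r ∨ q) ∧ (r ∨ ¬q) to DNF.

¬s ∧ r

(¬s ∨ ¬r) ∧ (r ∨ q) ∧ (r ∨ ¬q)
≡ ¬s ∧ r ∧ r ∨ ¬s ∧ r ∧ ¬q ∨ ¬s ∧ q ∧ r ∨ ¬s ∧ q ∧ ¬q ∨ ¬r ∧ r ∧ r ∨ ¬r ∧ r ∧ ¬q ∨ ¬r ∧ q ∧ r ∨ ¬r ∧ q ∧ ¬q   (distribute ∧ over ∨)
≡ ¬s ∧ r   (simplify)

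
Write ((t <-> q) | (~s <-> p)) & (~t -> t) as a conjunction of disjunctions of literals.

((t <-> q) | (~s <-> p)) & (~t -> t)
≡ (((t -> q) & (q -> t)) | (~s <-> p)) & (~t -> t)
≡ (((~t | q) & (q -> t)) | (~s <-> p)) & (~t -> t)
≡ (((~t | q) & (~q | t)) | (~s <-> p)) & (~t -> t)
≡ (((~t | q) & (~q | t)) | ((~s -> p) & (p -> ~s))) & (~t -> t)
≡ (((~t | q) & (~q | t)) | ((~~s | p) & (p -> ~s))) & (~t -> t)
≡ (((~t | q) & (~q | t)) | ((~~s | p) & (~p | ~s))) & (~t -> t)
≡ (((~t | q) & (~q | t)) | ((~~s | p) & (~p | ~s))) & (~~t | t)
≡ (((~t | q) & (~q | t)) | ((s | p) & (~p | ~s))) & (~~t | t)
≡ (((~t | q) & (~q | t)) | ((s | p) & (~p | ~s))) & (t | t)
≡ (~t | q | s | p) & (~t | q | ~p | ~s) & (~q | t | s | p) & (~q | t | ~p | ~s) & (t | t)
≡ (~t | q | s | p) & (~t | q | ~p | ~s) & t

(~t | q | s | p) & (~t | q | ~p | ~s) & t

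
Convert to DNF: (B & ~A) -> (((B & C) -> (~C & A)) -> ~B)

(B & ~A) -> (((B & C) -> (~C & A)) -> ~B)
= ~(B & ~A) | (((B & C) -> (~C & A)) -> ~B)
= ~(B & ~A) | ~((B & C) -> (~C & A)) | ~B
= ~(B & ~A) | ~(~(B & C) | (~C & A)) | ~B
= ~B | ~~A | ~(~(B & C) | (~C & A)) | ~B
= ~B | A | ~(~(B & C) | (~C & A)) | ~B
= ~B | A | (~~(B & C) & ~(~C & A)) | ~B
= ~B | A | (B & C & ~(~C & A)) | ~B
= ~B | A | (B & C & (~~C | ~A)) | ~B
= ~B | A | (B & C & (C | ~A)) | ~B
= ~B | A | (B & C & C) | (B & C & ~A) | ~B
= ~B | A | (B & C)

~B | A | (B & C)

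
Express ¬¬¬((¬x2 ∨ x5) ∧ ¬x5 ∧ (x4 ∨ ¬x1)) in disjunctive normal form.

x2 ∧ ¬x5 ∨ x5 ∨ ¬x4 ∧ x1

¬¬¬((¬x2 ∨ x5) ∧ ¬x5 ∧ (x4 ∨ ¬x1))
= ¬((¬x2 ∨ x5) ∧ ¬x5 ∧ (x4 ∨ ¬x1))   [double negation]
= ¬(¬x2 ∨ x5) ∨ ¬¬x5 ∨ ¬(x4 ∨ ¬x1)   [De Morgan]
= ¬¬x2 ∧ ¬x5 ∨ ¬¬x5 ∨ ¬(x4 ∨ ¬x1)   [De Morgan]
= x2 ∧ ¬x5 ∨ ¬¬x5 ∨ ¬(x4 ∨ ¬x1)   [double negation]
= x2 ∧ ¬x5 ∨ x5 ∨ ¬(x4 ∨ ¬x1)   [double negation]
= x2 ∧ ¬x5 ∨ x5 ∨ ¬x4 ∧ ¬¬x1   [De Morgan]
= x2 ∧ ¬x5 ∨ x5 ∨ ¬x4 ∧ x1   [double negation]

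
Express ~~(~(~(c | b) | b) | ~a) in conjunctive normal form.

~~(~(~(c | b) | b) | ~a)
≡ ~(~(c | b) | b) | ~a   (double negation)
≡ (~~(c | b) & ~b) | ~a   (De Morgan)
≡ ((c | b) & ~b) | ~a   (double negation)
≡ (c | b | ~a) & (~b | ~a)   (distribute | over &)

(c | b | ~a) & (~b | ~a)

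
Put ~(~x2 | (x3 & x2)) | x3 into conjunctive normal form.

~(~x2 | (x3 & x2)) | x3
= (~~x2 & ~(x3 & x2)) | x3
= (x2 & ~(x3 & x2)) | x3
= (x2 & (~x3 | ~x2)) | x3
= (x2 | x3) & (~x3 | ~x2 | x3)
= x2 | x3

x2 | x3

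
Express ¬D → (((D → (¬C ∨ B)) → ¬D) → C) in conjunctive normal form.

D ∨ C

¬D → (((D → (¬C ∨ B)) → ¬D) → C)
= ¬¬D ∨ (((D → (¬C ∨ B)) → ¬D) → C)
= ¬¬D ∨ ¬((D → (¬C ∨ B)) → ¬D) ∨ C
= ¬¬D ∨ ¬(¬(D → (¬C ∨ B)) ∨ ¬D) ∨ C
= ¬¬D ∨ ¬(¬(¬D ∨ ¬C ∨ B) ∨ ¬D) ∨ C
= D ∨ ¬(¬(¬D ∨ ¬C ∨ B) ∨ ¬D) ∨ C
= D ∨ (¬¬(¬D ∨ ¬C ∨ B) ∧ ¬¬D) ∨ C
= D ∨ ((¬D ∨ ¬C ∨ B) ∧ ¬¬D) ∨ C
= D ∨ ((¬D ∨ ¬C ∨ B) ∧ D) ∨ C
= (D ∨ ¬D ∨ ¬C ∨ B ∨ C) ∧ (D ∨ D ∨ C)
= D ∨ C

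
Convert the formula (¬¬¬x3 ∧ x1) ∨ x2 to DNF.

(¬¬¬x3 ∧ x1) ∨ x2
≡ (¬x3 ∧ x1) ∨ x2   [double negation]

(¬x3 ∧ x1) ∨ x2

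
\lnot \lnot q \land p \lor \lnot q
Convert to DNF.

\lnot \lnot q \land p \lor \lnot q
≡ q \land p \lor \lnot q   — double negation

q \land p \lor \lnot q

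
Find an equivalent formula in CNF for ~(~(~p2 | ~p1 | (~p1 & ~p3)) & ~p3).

~p2 | ~p1 | p3

~(~(~p2 | ~p1 | (~p1 & ~p3)) & ~p3)
≡ ~~(~p2 | ~p1 | (~p1 & ~p3)) | ~~p3   [De Morgan]
≡ ~p2 | ~p1 | (~p1 & ~p3) | ~~p3   [double negation]
≡ ~p2 | ~p1 | (~p1 & ~p3) | p3   [double negation]
≡ (~p2 | ~p1 | ~p1 | p3) & (~p2 | ~p1 | ~p3 | p3)   [distribute | over &]
≡ ~p2 | ~p1 | p3   [simplify]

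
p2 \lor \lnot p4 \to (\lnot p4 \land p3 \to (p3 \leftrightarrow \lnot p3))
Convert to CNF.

p2 \lor \lnot p4 \to (\lnot p4 \land p3 \to (p3 \leftrightarrow \lnot p3))
≡ \lnot (p2 \lor \lnot p4) \lor (\lnot p4 \land p3 \to (p3 \leftrightarrow \lnot p3))   — eliminate \to
≡ \lnot (p2 \lor \lnot p4) \lor \lnot (\lnot p4 \land p3) \lor (p3 \leftrightarrow \lnot p3)   — eliminate \to
≡ \lnot (p2 \lor \lnot p4) \lor \lnot (\lnot p4 \land p3) \lor (p3 \to \lnot p3) \land (\lnot p3 \to p3)   — eliminate \leftrightarrow
≡ \lnot (p2 \lor \lnot p4) \lor \lnot (\lnot p4 \land p3) \lor (\lnot p3 \lor \lnot p3) \land (\lnot p3 \to p3)   — eliminate \to
≡ \lnot (p2 \lor \lnot p4) \lor \lnot (\lnot p4 \land p3) \lor (\lnot p3 \lor \lnot p3) \land (\lnot \lnot p3 \lor p3)   — eliminate \to
≡ \lnot p2 \land \lnot \lnot p4 \lor \lnot (\lnot p4 \land p3) \lor (\lnot p3 \lor \lnot p3) \land (\lnot \lnot p3 \lor p3)   — De Morgan
≡ \lnot p2 \land p4 \lor \lnot (\lnot p4 \land p3) \lor (\lnot p3 \lor \lnot p3) \land (\lnot \lnot p3 \lor p3)   — double negation
≡ \lnot p2 \land p4 \lor \lnot \lnot p4 \lor \lnot p3 \lor (\lnot p3 \lor \lnot p3) \land (\lnot \lnot p3 \lor p3)   — De Morgan
≡ \lnot p2 \land p4 \lor p4 \lor \lnot p3 \lor (\lnot p3 \lor \lnot p3) \land (\lnot \lnot p3 \lor p3)   — double negation
≡ \lnot p2 \land p4 \lor p4 \lor \lnot p3 \lor (\lnot p3 \lor \lnot p3) \land (p3 \lor p3)   — double negation
≡ (\lnot p2 \lor p4 \lor \lnot p3 \lor \lnot p3 \lor \lnot p3) \land (\lnot p2 \lor p4 \lor \lnot p3 \lor p3 \lor p3) \land (p4 \lor p4 \lor \lnot p3 \lor \lnot p3 \lor \lnot p3) \land (p4 \lor p4 \lor \lnot p3 \lor p3 \lor p3)   — distribute \lor over \land
≡ p4 \lor \lnot p3   — simplify

p4 \lor \lnot p3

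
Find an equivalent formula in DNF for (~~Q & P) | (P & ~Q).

(~~Q & P) | (P & ~Q)
≡ (Q & P) | (P & ~Q)   — double negation

(Q & P) | (P & ~Q)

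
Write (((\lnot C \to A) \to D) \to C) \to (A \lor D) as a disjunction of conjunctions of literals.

(((\lnot C \to A) \to D) \to C) \to (A \lor D)
≡ \lnot (((\lnot C \to A) \to D) \to C) \lor A \lor D   — eliminate \to
≡ \lnot (\lnot ((\lnot C \to A) \to D) \lor C) \lor A \lor D   — eliminate \to
≡ \lnot (\lnot (\lnot (\lnot C \to A) \lor D) \lor C) \lor A \lor D   — eliminate \to
≡ \lnot (\lnot (\lnot (\lnot \lnot C \lor A) \lor D) \lor C) \lor A \lor D   — eliminate \to
≡ (\lnot \lnot (\lnot (\lnot \lnot C \lor A) \lor D) \land \lnot C) \lor A \lor D   — De Morgan
≡ ((\lnot (\lnot \lnot C \lor A) \lor D) \land \lnot C) \lor A \lor D   — double negation
≡ (((\lnot \lnot \lnot C \land \lnot A) \lor D) \land \lnot C) \lor A \lor D   — De Morgan
≡ (((\lnot C \land \lnot A) \lor D) \land \lnot C) \lor A \lor D   — double negation
≡ (\lnot C \land \lnot A \land \lnot C) \lor (D \land \lnot C) \lor A \lor D   — distribute \land over \lor
≡ (\lnot C \land \lnot A) \lor A \lor D   — simplify

(\lnot C \land \lnot A) \lor A \lor D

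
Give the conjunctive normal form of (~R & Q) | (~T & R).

(~R | ~T) & (Q | ~T) & (Q | R)

(~R & Q) | (~T & R)
= (~R | ~T) & (~R | R) & (Q | ~T) & (Q | R)   — distribute | over &
= (~R | ~T) & (Q | ~T) & (Q | R)   — simplify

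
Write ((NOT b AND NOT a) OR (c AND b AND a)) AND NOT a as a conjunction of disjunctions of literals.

(NOT b OR c) AND (NOT b OR a) AND NOT a

((NOT b AND NOT a) OR (c AND b AND a)) AND NOT a
⇔ (NOT b OR c) AND (NOT b OR b) AND (NOT b OR a) AND (NOT a OR c) AND (NOT a OR b) AND (NOT a OR a) AND NOT a
⇔ (NOT b OR c) AND (NOT b OR a) AND NOT a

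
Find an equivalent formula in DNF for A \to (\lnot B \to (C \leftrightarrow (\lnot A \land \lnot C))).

\lnot A \lor B \lor (\lnot C \land A)

A \to (\lnot B \to (C \leftrightarrow (\lnot A \land \lnot C)))
⇔ \lnot A \lor (\lnot B \to (C \leftrightarrow (\lnot A \land \lnot C)))   — eliminate \to
⇔ \lnot A \lor \lnot \lnot B \lor (C \leftrightarrow (\lnot A \land \lnot C))   — eliminate \to
⇔ \lnot A \lor \lnot \lnot B \lor ((C \to (\lnot A \land \lnot C)) \land ((\lnot A \land \lnot C) \to C))   — eliminate \leftrightarrow
⇔ \lnot A \lor \lnot \lnot B \lor ((\lnot C \lor (\lnot A \land \lnot C)) \land ((\lnot A \land \lnot C) \to C))   — eliminate \to
⇔ \lnot A \lor \lnot \lnot B \lor ((\lnot C \lor (\lnot A \land \lnot C)) \land (\lnot (\lnot A \land \lnot C) \lor C))   — eliminate \to
⇔ \lnot A \lor B \lor ((\lnot C \lor (\lnot A \land \lnot C)) \land (\lnot (\lnot A \land \lnot C) \lor C))   — double negation
⇔ \lnot A \lor B \lor ((\lnot C \lor (\lnot A \land \lnot C)) \land (\lnot \lnot A \lor \lnot \lnot C \lor C))   — De Morgan
⇔ \lnot A \lor B \lor ((\lnot C \lor (\lnot A \land \lnot C)) \land (A \lor \lnot \lnot C \lor C))   — double negation
⇔ \lnot A \lor B \lor ((\lnot C \lor (\lnot A \land \lnot C)) \land (A \lor C \lor C))   — double negation
⇔ \lnot A \lor B \lor (\lnot C \land A) \lor (\lnot C \land C) \lor (\lnot C \land C) \lor (\lnot A \land \lnot C \land A) \lor (\lnot A \land \lnot C \land C) \lor (\lnot A \land \lnot C \land C)   — distribute \land over \lor
⇔ \lnot A \lor B \lor (\lnot C \land A)   — simplify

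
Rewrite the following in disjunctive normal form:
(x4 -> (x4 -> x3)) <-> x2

(x4 & ~x3 & ~x2) | (x2 & ~x4) | (x2 & x3)

(x4 -> (x4 -> x3)) <-> x2
⇔ ((x4 -> (x4 -> x3)) -> x2) & (x2 -> (x4 -> (x4 -> x3)))   (eliminate <->)
⇔ (~(x4 -> (x4 -> x3)) | x2) & (x2 -> (x4 -> (x4 -> x3)))   (eliminate ->)
⇔ (~(~x4 | (x4 -> x3)) | x2) & (x2 -> (x4 -> (x4 -> x3)))   (eliminate ->)
⇔ (~(~x4 | ~x4 | x3) | x2) & (x2 -> (x4 -> (x4 -> x3)))   (eliminate ->)
⇔ (~(~x4 | ~x4 | x3) | x2) & (~x2 | (x4 -> (x4 -> x3)))   (eliminate ->)
⇔ (~(~x4 | ~x4 | x3) | x2) & (~x2 | ~x4 | (x4 -> x3))   (eliminate ->)
⇔ (~(~x4 | ~x4 | x3) | x2) & (~x2 | ~x4 | ~x4 | x3)   (eliminate ->)
⇔ ((~~x4 & ~~x4 & ~x3) | x2) & (~x2 | ~x4 | ~x4 | x3)   (De Morgan)
⇔ ((x4 & ~~x4 & ~x3) | x2) & (~x2 | ~x4 | ~x4 | x3)   (double negation)
⇔ ((x4 & x4 & ~x3) | x2) & (~x2 | ~x4 | ~x4 | x3)   (double negation)
⇔ (x4 & x4 & ~x3 & ~x2) | (x4 & x4 & ~x3 & ~x4) | (x4 & x4 & ~x3 & ~x4) | (x4 & x4 & ~x3 & x3) | (x2 & ~x2) | (x2 & ~x4) | (x2 & ~x4) | (x2 & x3)   (distribute & over |)
⇔ (x4 & ~x3 & ~x2) | (x2 & ~x4) | (x2 & x3)   (simplify)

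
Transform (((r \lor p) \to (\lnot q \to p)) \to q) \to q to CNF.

\lnot r \lor q \lor p

(((r \lor p) \to (\lnot q \to p)) \to q) \to q
≡ \lnot (((r \lor p) \to (\lnot q \to p)) \to q) \lor q   [eliminate \to]
≡ \lnot (\lnot ((r \lor p) \to (\lnot q \to p)) \lor q) \lor q   [eliminate \to]
≡ \lnot (\lnot (\lnot (r \lor p) \lor (\lnot q \to p)) \lor q) \lor q   [eliminate \to]
≡ \lnot (\lnot (\lnot (r \lor p) \lor \lnot \lnot q \lor p) \lor q) \lor q   [eliminate \to]
≡ (\lnot \lnot (\lnot (r \lor p) \lor \lnot \lnot q \lor p) \land \lnot q) \lor q   [De Morgan]
≡ ((\lnot (r \lor p) \lor \lnot \lnot q \lor p) \land \lnot q) \lor q   [double negation]
≡ (((\lnot r \land \lnot p) \lor \lnot \lnot q \lor p) \land \lnot q) \lor q   [De Morgan]
≡ (((\lnot r \land \lnot p) \lor q \lor p) \land \lnot q) \lor q   [double negation]
≡ (\lnot r \lor q \lor p \lor q) \land (\lnot p \lor q \lor p \lor q) \land (\lnot q \lor q)   [distribute \lor over \land]
≡ \lnot r \lor q \lor p   [simplify]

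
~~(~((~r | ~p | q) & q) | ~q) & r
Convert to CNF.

~~(~((~r | ~p | q) & q) | ~q) & r
= (~((~r | ~p | q) & q) | ~q) & r   [double negation]
= (~(~r | ~p | q) | ~q | ~q) & r   [De Morgan]
= ((~~r & ~~p & ~q) | ~q | ~q) & r   [De Morgan]
= ((r & ~~p & ~q) | ~q | ~q) & r   [double negation]
= ((r & p & ~q) | ~q | ~q) & r   [double negation]
= (r | ~q | ~q) & (p | ~q | ~q) & (~q | ~q | ~q) & r   [distribute | over &]
= ~q & r   [simplify]

~q & r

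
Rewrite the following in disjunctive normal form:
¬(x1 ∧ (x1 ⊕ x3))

¬x1 ∨ (x3 ∧ x1)

¬(x1 ∧ (x1 ⊕ x3))
= ¬(x1 ∧ ((x1 ∧ ¬x3) ∨ (¬x1 ∧ x3)))   [expand ⊕]
= ¬x1 ∨ ¬((x1 ∧ ¬x3) ∨ (¬x1 ∧ x3))   [De Morgan]
= ¬x1 ∨ (¬(x1 ∧ ¬x3) ∧ ¬(¬x1 ∧ x3))   [De Morgan]
= ¬x1 ∨ ((¬x1 ∨ ¬¬x3) ∧ ¬(¬x1 ∧ x3))   [De Morgan]
= ¬x1 ∨ ((¬x1 ∨ x3) ∧ ¬(¬x1 ∧ x3))   [double negation]
= ¬x1 ∨ ((¬x1 ∨ x3) ∧ (¬¬x1 ∨ ¬x3))   [De Morgan]
= ¬x1 ∨ ((¬x1 ∨ x3) ∧ (x1 ∨ ¬x3))   [double negation]
= ¬x1 ∨ (¬x1 ∧ x1) ∨ (¬x1 ∧ ¬x3) ∨ (x3 ∧ x1) ∨ (x3 ∧ ¬x3)   [distribute ∧ over ∨]
= ¬x1 ∨ (x3 ∧ x1)   [simplify]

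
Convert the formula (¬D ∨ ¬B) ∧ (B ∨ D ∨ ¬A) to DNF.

(¬D ∨ ¬B) ∧ (B ∨ D ∨ ¬A)
= (¬D ∧ B) ∨ (¬D ∧ D) ∨ (¬D ∧ ¬A) ∨ (¬B ∧ B) ∨ (¬B ∧ D) ∨ (¬B ∧ ¬A)   [distribute ∧ over ∨]
= (¬D ∧ B) ∨ (¬D ∧ ¬A) ∨ (¬B ∧ D) ∨ (¬B ∧ ¬A)   [simplify]

(¬D ∧ B) ∨ (¬D ∧ ¬A) ∨ (¬B ∧ D) ∨ (¬B ∧ ¬A)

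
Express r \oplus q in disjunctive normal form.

(r \land \lnot q) \lor (\lnot r \land q)

r \oplus q
⇔ (r \land \lnot q) \lor (\lnot r \land q)   — expand \oplus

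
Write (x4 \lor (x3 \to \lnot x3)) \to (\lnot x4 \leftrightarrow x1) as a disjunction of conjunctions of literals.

(\lnot x4 \land x3) \lor (x4 \land \lnot x1) \lor (x1 \land \lnot x4)

(x4 \lor (x3 \to \lnot x3)) \to (\lnot x4 \leftrightarrow x1)
= \lnot (x4 \lor (x3 \to \lnot x3)) \lor (\lnot x4 \leftrightarrow x1)   (eliminate \to)
= \lnot (x4 \lor \lnot x3 \lor \lnot x3) \lor (\lnot x4 \leftrightarrow x1)   (eliminate \to)
= \lnot (x4 \lor \lnot x3 \lor \lnot x3) \lor ((\lnot x4 \to x1) \land (x1 \to \lnot x4))   (eliminate \leftrightarrow)
= \lnot (x4 \lor \lnot x3 \lor \lnot x3) \lor ((\lnot \lnot x4 \lor x1) \land (x1 \to \lnot x4))   (eliminate \to)
= \lnot (x4 \lor \lnot x3 \lor \lnot x3) \lor ((\lnot \lnot x4 \lor x1) \land (\lnot x1 \lor \lnot x4))   (eliminate \to)
= (\lnot x4 \land \lnot \lnot x3 \land \lnot \lnot x3) \lor ((\lnot \lnot x4 \lor x1) \land (\lnot x1 \lor \lnot x4))   (De Morgan)
= (\lnot x4 \land x3 \land \lnot \lnot x3) \lor ((\lnot \lnot x4 \lor x1) \land (\lnot x1 \lor \lnot x4))   (double negation)
= (\lnot x4 \land x3 \land x3) \lor ((\lnot \lnot x4 \lor x1) \land (\lnot x1 \lor \lnot x4))   (double negation)
= (\lnot x4 \land x3 \land x3) \lor ((x4 \lor x1) \land (\lnot x1 \lor \lnot x4))   (double negation)
= (\lnot x4 \land x3 \land x3) \lor (x4 \land \lnot x1) \lor (x4 \land \lnot x4) \lor (x1 \land \lnot x1) \lor (x1 \land \lnot x4)   (distribute \land over \lor)
= (\lnot x4 \land x3) \lor (x4 \land \lnot x1) \lor (x1 \land \lnot x4)   (simplify)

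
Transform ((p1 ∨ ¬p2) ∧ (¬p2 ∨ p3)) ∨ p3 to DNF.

¬p2 ∨ p3

((p1 ∨ ¬p2) ∧ (¬p2 ∨ p3)) ∨ p3
≡ (p1 ∧ ¬p2) ∨ (p1 ∧ p3) ∨ (¬p2 ∧ ¬p2) ∨ (¬p2 ∧ p3) ∨ p3   (distribute ∧ over ∨)
≡ ¬p2 ∨ p3   (simplify)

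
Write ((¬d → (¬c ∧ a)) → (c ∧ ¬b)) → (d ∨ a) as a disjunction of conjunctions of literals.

d ∨ a

((¬d → (¬c ∧ a)) → (c ∧ ¬b)) → (d ∨ a)
≡ ¬((¬d → (¬c ∧ a)) → (c ∧ ¬b)) ∨ d ∨ a   [eliminate →]
≡ ¬(¬(¬d → (¬c ∧ a)) ∨ (c ∧ ¬b)) ∨ d ∨ a   [eliminate →]
≡ ¬(¬(¬¬d ∨ (¬c ∧ a)) ∨ (c ∧ ¬b)) ∨ d ∨ a   [eliminate →]
≡ (¬¬(¬¬d ∨ (¬c ∧ a)) ∧ ¬(c ∧ ¬b)) ∨ d ∨ a   [De Morgan]
≡ ((¬¬d ∨ (¬c ∧ a)) ∧ ¬(c ∧ ¬b)) ∨ d ∨ a   [double negation]
≡ ((d ∨ (¬c ∧ a)) ∧ ¬(c ∧ ¬b)) ∨ d ∨ a   [double negation]
≡ ((d ∨ (¬c ∧ a)) ∧ (¬c ∨ ¬¬b)) ∨ d ∨ a   [De Morgan]
≡ ((d ∨ (¬c ∧ a)) ∧ (¬c ∨ b)) ∨ d ∨ a   [double negation]
≡ (d ∧ ¬c) ∨ (d ∧ b) ∨ (¬c ∧ a ∧ ¬c) ∨ (¬c ∧ a ∧ b) ∨ d ∨ a   [distribute ∧ over ∨]
≡ d ∨ a   [simplify]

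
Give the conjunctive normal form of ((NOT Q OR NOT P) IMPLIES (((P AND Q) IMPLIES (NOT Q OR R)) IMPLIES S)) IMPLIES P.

NOT S OR P

((NOT Q OR NOT P) IMPLIES (((P AND Q) IMPLIES (NOT Q OR R)) IMPLIES S)) IMPLIES P
⇔ NOT ((NOT Q OR NOT P) IMPLIES (((P AND Q) IMPLIES (NOT Q OR R)) IMPLIES S)) OR P   (eliminate IMPLIES)
⇔ NOT (NOT (NOT Q OR NOT P) OR (((P AND Q) IMPLIES (NOT Q OR R)) IMPLIES S)) OR P   (eliminate IMPLIES)
⇔ NOT (NOT (NOT Q OR NOT P) OR NOT ((P AND Q) IMPLIES (NOT Q OR R)) OR S) OR P   (eliminate IMPLIES)
⇔ NOT (NOT (NOT Q OR NOT P) OR NOT (NOT (P AND Q) OR NOT Q OR R) OR S) OR P   (eliminate IMPLIES)
⇔ (NOT NOT (NOT Q OR NOT P) AND NOT NOT (NOT (P AND Q) OR NOT Q OR R) AND NOT S) OR P   (De Morgan)
⇔ ((NOT Q OR NOT P) AND NOT NOT (NOT (P AND Q) OR NOT Q OR R) AND NOT S) OR P   (double negation)
⇔ ((NOT Q OR NOT P) AND (NOT (P AND Q) OR NOT Q OR R) AND NOT S) OR P   (double negation)
⇔ ((NOT Q OR NOT P) AND (NOT P OR NOT Q OR NOT Q OR R) AND NOT S) OR P   (De Morgan)
⇔ (NOT Q OR NOT P OR P) AND (NOT P OR NOT Q OR NOT Q OR R OR P) AND (NOT S OR P)   (distribute OR over AND)
⇔ NOT S OR P   (simplify)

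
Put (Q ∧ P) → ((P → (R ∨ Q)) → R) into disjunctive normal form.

(Q ∧ P) → ((P → (R ∨ Q)) → R)
≡ ¬(Q ∧ P) ∨ ((P → (R ∨ Q)) → R)   [eliminate →]
≡ ¬(Q ∧ P) ∨ ¬(P → (R ∨ Q)) ∨ R   [eliminate →]
≡ ¬(Q ∧ P) ∨ ¬(¬P ∨ R ∨ Q) ∨ R   [eliminate →]
≡ ¬Q ∨ ¬P ∨ ¬(¬P ∨ R ∨ Q) ∨ R   [De Morgan]
≡ ¬Q ∨ ¬P ∨ (¬¬P ∧ ¬R ∧ ¬Q) ∨ R   [De Morgan]
≡ ¬Q ∨ ¬P ∨ (P ∧ ¬R ∧ ¬Q) ∨ R   [double negation]
≡ ¬Q ∨ ¬P ∨ R   [simplify]

¬Q ∨ ¬P ∨ R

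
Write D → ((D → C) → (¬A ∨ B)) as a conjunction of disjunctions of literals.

¬D ∨ ¬C ∨ ¬A ∨ B

D → ((D → C) → (¬A ∨ B))
= ¬D ∨ ((D → C) → (¬A ∨ B))   — eliminate →
= ¬D ∨ ¬(D → C) ∨ ¬A ∨ B   — eliminate →
= ¬D ∨ ¬(¬D ∨ C) ∨ ¬A ∨ B   — eliminate →
= ¬D ∨ (¬¬D ∧ ¬C) ∨ ¬A ∨ B   — De Morgan
= ¬D ∨ (D ∧ ¬C) ∨ ¬A ∨ B   — double negation
= (¬D ∨ D ∨ ¬A ∨ B) ∧ (¬D ∨ ¬C ∨ ¬A ∨ B)   — distribute ∨ over ∧
= ¬D ∨ ¬C ∨ ¬A ∨ B   — simplify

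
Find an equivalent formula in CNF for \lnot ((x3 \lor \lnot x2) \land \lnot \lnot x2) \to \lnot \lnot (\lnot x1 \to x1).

\lnot ((x3 \lor \lnot x2) \land \lnot \lnot x2) \to \lnot \lnot (\lnot x1 \to x1)
= \lnot \lnot ((x3 \lor \lnot x2) \land \lnot \lnot x2) \lor \lnot \lnot (\lnot x1 \to x1)   [eliminate \to]
= \lnot \lnot ((x3 \lor \lnot x2) \land \lnot \lnot x2) \lor \lnot \lnot (\lnot \lnot x1 \lor x1)   [eliminate \to]
= ((x3 \lor \lnot x2) \land \lnot \lnot x2) \lor \lnot \lnot (\lnot \lnot x1 \lor x1)   [double negation]
= ((x3 \lor \lnot x2) \land x2) \lor \lnot \lnot (\lnot \lnot x1 \lor x1)   [double negation]
= ((x3 \lor \lnot x2) \land x2) \lor \lnot \lnot x1 \lor x1   [double negation]
= ((x3 \lor \lnot x2) \land x2) \lor x1 \lor x1   [double negation]
= (x3 \lor \lnot x2 \lor x1 \lor x1) \land (x2 \lor x1 \lor x1)   [distribute \lor over \land]
= (x3 \lor \lnot x2 \lor x1) \land (x2 \lor x1)   [simplify]

(x3 \lor \lnot x2 \lor x1) \land (x2 \lor x1)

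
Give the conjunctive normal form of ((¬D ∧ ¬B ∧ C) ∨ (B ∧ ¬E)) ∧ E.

(¬D ∨ B) ∧ (¬D ∨ ¬E) ∧ (¬B ∨ ¬E) ∧ (C ∨ B) ∧ (C ∨ ¬E) ∧ E

((¬D ∧ ¬B ∧ C) ∨ (B ∧ ¬E)) ∧ E
= (¬D ∨ B) ∧ (¬D ∨ ¬E) ∧ (¬B ∨ B) ∧ (¬B ∨ ¬E) ∧ (C ∨ B) ∧ (C ∨ ¬E) ∧ E
= (¬D ∨ B) ∧ (¬D ∨ ¬E) ∧ (¬B ∨ ¬E) ∧ (C ∨ B) ∧ (C ∨ ¬E) ∧ E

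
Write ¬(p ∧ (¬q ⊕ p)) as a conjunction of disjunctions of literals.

¬p ∨ ¬q

¬(p ∧ (¬q ⊕ p))
⇔ ¬(p ∧ (¬q ∨ p) ∧ ¬(¬q ∧ p))   [expand ⊕]
⇔ ¬p ∨ ¬(¬q ∨ p) ∨ ¬¬(¬q ∧ p)   [De Morgan]
⇔ ¬p ∨ (¬¬q ∧ ¬p) ∨ ¬¬(¬q ∧ p)   [De Morgan]
⇔ ¬p ∨ (q ∧ ¬p) ∨ ¬¬(¬q ∧ p)   [double negation]
⇔ ¬p ∨ (q ∧ ¬p) ∨ (¬q ∧ p)   [double negation]
⇔ (¬p ∨ q ∨ ¬q) ∧ (¬p ∨ q ∨ p) ∧ (¬p ∨ ¬p ∨ ¬q) ∧ (¬p ∨ ¬p ∨ p)   [distribute ∨ over ∧]
⇔ ¬p ∨ ¬q   [simplify]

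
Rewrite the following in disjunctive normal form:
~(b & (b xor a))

~b | (a & b)

~(b & (b xor a))
= ~(b & ((b & ~a) | (~b & a)))   [expand xor]
= ~b | ~((b & ~a) | (~b & a))   [De Morgan]
= ~b | (~(b & ~a) & ~(~b & a))   [De Morgan]
= ~b | ((~b | ~~a) & ~(~b & a))   [De Morgan]
= ~b | ((~b | a) & ~(~b & a))   [double negation]
= ~b | ((~b | a) & (~~b | ~a))   [De Morgan]
= ~b | ((~b | a) & (b | ~a))   [double negation]
= ~b | (~b & b) | (~b & ~a) | (a & b) | (a & ~a)   [distribute & over |]
= ~b | (a & b)   [simplify]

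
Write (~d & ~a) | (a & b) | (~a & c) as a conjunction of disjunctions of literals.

(~d | a | c) & (~d | b | c) & (~a | b)

(~d & ~a) | (a & b) | (~a & c)
⇔ (~d | a | ~a) & (~d | a | c) & (~d | b | ~a) & (~d | b | c) & (~a | a | ~a) & (~a | a | c) & (~a | b | ~a) & (~a | b | c)   — distribute | over &
⇔ (~d | a | c) & (~d | b | c) & (~a | b)   — simplify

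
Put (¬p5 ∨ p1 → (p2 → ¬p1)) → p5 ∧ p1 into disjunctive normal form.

(¬p5 ∨ p1 → (p2 → ¬p1)) → p5 ∧ p1
= ¬(¬p5 ∨ p1 → (p2 → ¬p1)) ∨ p5 ∧ p1   [eliminate →]
= ¬(¬(¬p5 ∨ p1) ∨ (p2 → ¬p1)) ∨ p5 ∧ p1   [eliminate →]
= ¬(¬(¬p5 ∨ p1) ∨ ¬p2 ∨ ¬p1) ∨ p5 ∧ p1   [eliminate →]
= ¬¬(¬p5 ∨ p1) ∧ ¬¬p2 ∧ ¬¬p1 ∨ p5 ∧ p1   [De Morgan]
= (¬p5 ∨ p1) ∧ ¬¬p2 ∧ ¬¬p1 ∨ p5 ∧ p1   [double negation]
= (¬p5 ∨ p1) ∧ p2 ∧ ¬¬p1 ∨ p5 ∧ p1   [double negation]
= (¬p5 ∨ p1) ∧ p2 ∧ p1 ∨ p5 ∧ p1   [double negation]
= ¬p5 ∧ p2 ∧ p1 ∨ p1 ∧ p2 ∧ p1 ∨ p5 ∧ p1   [distribute ∧ over ∨]
= p1 ∧ p2 ∨ p5 ∧ p1   [simplify]

p1 ∧ p2 ∨ p5 ∧ p1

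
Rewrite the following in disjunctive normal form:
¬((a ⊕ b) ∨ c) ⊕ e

¬((a ⊕ b) ∨ c) ⊕ e
⇔ ¬((a ⊕ b) ∨ c) ∧ ¬e ∨ ¬¬((a ⊕ b) ∨ c) ∧ e
⇔ ¬(a ∧ ¬b ∨ ¬a ∧ b ∨ c) ∧ ¬e ∨ ¬¬((a ⊕ b) ∨ c) ∧ e
⇔ ¬(a ∧ ¬b ∨ ¬a ∧ b ∨ c) ∧ ¬e ∨ ¬¬(a ∧ ¬b ∨ ¬a ∧ b ∨ c) ∧ e
⇔ ¬(a ∧ ¬b) ∧ ¬(¬a ∧ b) ∧ ¬c ∧ ¬e ∨ ¬¬(a ∧ ¬b ∨ ¬a ∧ b ∨ c) ∧ e
⇔ (¬a ∨ ¬¬b) ∧ ¬(¬a ∧ b) ∧ ¬c ∧ ¬e ∨ ¬¬(a ∧ ¬b ∨ ¬a ∧ b ∨ c) ∧ e
⇔ (¬a ∨ b) ∧ ¬(¬a ∧ b) ∧ ¬c ∧ ¬e ∨ ¬¬(a ∧ ¬b ∨ ¬a ∧ b ∨ c) ∧ e
⇔ (¬a ∨ b) ∧ (¬¬a ∨ ¬b) ∧ ¬c ∧ ¬e ∨ ¬¬(a ∧ ¬b ∨ ¬a ∧ b ∨ c) ∧ e
⇔ (¬a ∨ b) ∧ (a ∨ ¬b) ∧ ¬c ∧ ¬e ∨ ¬¬(a ∧ ¬b ∨ ¬a ∧ b ∨ c) ∧ e
⇔ (¬a ∨ b) ∧ (a ∨ ¬b) ∧ ¬c ∧ ¬e ∨ (a ∧ ¬b ∨ ¬a ∧ b ∨ c) ∧ e
⇔ ¬a ∧ a ∧ ¬c ∧ ¬e ∨ ¬a ∧ ¬b ∧ ¬c ∧ ¬e ∨ b ∧ a ∧ ¬c ∧ ¬e ∨ b ∧ ¬b ∧ ¬c ∧ ¬e ∨ a ∧ ¬b ∧ e ∨ ¬a ∧ b ∧ e ∨ c ∧ e
⇔ ¬a ∧ ¬b ∧ ¬c ∧ ¬e ∨ b ∧ a ∧ ¬c ∧ ¬e ∨ a ∧ ¬b ∧ e ∨ ¬a ∧ b ∧ e ∨ c ∧ e

¬a ∧ ¬b ∧ ¬c ∧ ¬e ∨ b ∧ a ∧ ¬c ∧ ¬e ∨ a ∧ ¬b ∧ e ∨ ¬a ∧ b ∧ e ∨ c ∧ e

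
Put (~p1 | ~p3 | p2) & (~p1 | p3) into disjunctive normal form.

(~p1 | ~p3 | p2) & (~p1 | p3)
≡ (~p1 & ~p1) | (~p1 & p3) | (~p3 & ~p1) | (~p3 & p3) | (p2 & ~p1) | (p2 & p3)   [distribute & over |]
≡ ~p1 | (p2 & p3)   [simplify]

~p1 | (p2 & p3)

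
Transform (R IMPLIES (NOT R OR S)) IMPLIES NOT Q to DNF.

(R IMPLIES (NOT R OR S)) IMPLIES NOT Q
≡ NOT (R IMPLIES (NOT R OR S)) OR NOT Q   [eliminate IMPLIES]
≡ NOT (NOT R OR NOT R OR S) OR NOT Q   [eliminate IMPLIES]
≡ (NOT NOT R AND NOT NOT R AND NOT S) OR NOT Q   [De Morgan]
≡ (R AND NOT NOT R AND NOT S) OR NOT Q   [double negation]
≡ (R AND R AND NOT S) OR NOT Q   [double negation]
≡ (R AND NOT S) OR NOT Q   [simplify]

(R AND NOT S) OR NOT Q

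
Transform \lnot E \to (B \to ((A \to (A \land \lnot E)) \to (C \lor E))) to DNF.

E \lor \lnot B \lor C

\lnot E \to (B \to ((A \to (A \land \lnot E)) \to (C \lor E)))
≡ \lnot \lnot E \lor (B \to ((A \to (A \land \lnot E)) \to (C \lor E)))   (eliminate \to)
≡ \lnot \lnot E \lor \lnot B \lor ((A \to (A \land \lnot E)) \to (C \lor E))   (eliminate \to)
≡ \lnot \lnot E \lor \lnot B \lor \lnot (A \to (A \land \lnot E)) \lor C \lor E   (eliminate \to)
≡ \lnot \lnot E \lor \lnot B \lor \lnot (\lnot A \lor (A \land \lnot E)) \lor C \lor E   (eliminate \to)
≡ E \lor \lnot B \lor \lnot (\lnot A \lor (A \land \lnot E)) \lor C \lor E   (double negation)
≡ E \lor \lnot B \lor (\lnot \lnot A \land \lnot (A \land \lnot E)) \lor C \lor E   (De Morgan)
≡ E \lor \lnot B \lor (A \land \lnot (A \land \lnot E)) \lor C \lor E   (double negation)
≡ E \lor \lnot B \lor (A \land (\lnot A \lor \lnot \lnot E)) \lor C \lor E   (De Morgan)
≡ E \lor \lnot B \lor (A \land (\lnot A \lor E)) \lor C \lor E   (double negation)
≡ E \lor \lnot B \lor (A \land \lnot A) \lor (A \land E) \lor C \lor E   (distribute \land over \lor)
≡ E \lor \lnot B \lor C   (simplify)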